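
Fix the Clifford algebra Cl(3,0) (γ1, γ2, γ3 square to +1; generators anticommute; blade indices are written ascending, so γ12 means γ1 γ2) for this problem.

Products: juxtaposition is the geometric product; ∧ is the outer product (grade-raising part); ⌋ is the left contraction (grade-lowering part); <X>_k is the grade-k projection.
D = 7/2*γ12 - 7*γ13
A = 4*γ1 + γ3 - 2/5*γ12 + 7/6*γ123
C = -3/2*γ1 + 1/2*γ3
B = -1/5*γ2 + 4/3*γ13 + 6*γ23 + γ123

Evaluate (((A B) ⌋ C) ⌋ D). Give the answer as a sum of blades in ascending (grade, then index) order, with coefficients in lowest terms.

step 1: -7/6 - 619/75*γ1 - 40/9*γ2 + 86/15*γ3 + 1/5*γ12 - 13/6*γ13 + 71/15*γ23 + 24*γ123
step 2: 2287/150 + 7/4*γ1 - 7/12*γ3
step 3: -49/12*γ1 + 49/8*γ2 - 49/4*γ3 + 16009/300*γ12 - 16009/150*γ13
Answer: -49/12*γ1 + 49/8*γ2 - 49/4*γ3 + 16009/300*γ12 - 16009/150*γ13


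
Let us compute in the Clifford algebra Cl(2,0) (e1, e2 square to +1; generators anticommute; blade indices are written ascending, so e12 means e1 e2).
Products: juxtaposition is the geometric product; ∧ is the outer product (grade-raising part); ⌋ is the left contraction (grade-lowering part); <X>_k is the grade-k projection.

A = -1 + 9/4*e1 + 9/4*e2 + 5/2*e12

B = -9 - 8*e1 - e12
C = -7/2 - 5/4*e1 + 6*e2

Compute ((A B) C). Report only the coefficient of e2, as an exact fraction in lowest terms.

step 1: -13/2 - 10*e1 - 5/2*e2 - 7/2*e12
step 2: 81/4 + 177/8*e1 - 277/8*e2 - 407/8*e12
Answer: -277/8


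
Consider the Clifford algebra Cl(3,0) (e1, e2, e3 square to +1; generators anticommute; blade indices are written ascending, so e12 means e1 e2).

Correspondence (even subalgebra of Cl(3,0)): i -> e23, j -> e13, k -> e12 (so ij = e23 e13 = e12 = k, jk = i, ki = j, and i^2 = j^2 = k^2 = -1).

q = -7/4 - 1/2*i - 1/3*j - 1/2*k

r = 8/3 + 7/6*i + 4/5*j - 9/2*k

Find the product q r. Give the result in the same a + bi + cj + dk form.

In blades: q = -7/4 - 1/2*e12 - 1/3*e13 - 1/2*e23, r = 8/3 - 9/2*e12 + 4/5*e13 + 7/6*e23.
Distribute q over r term by term (generator squares from the signature, products reordered to ascending indices): (-7/4)*r = -14/3 + 63/8*e12 - 7/5*e13 - 49/24*e23; (-1/2*e12)*r = -9/4 - 4/3*e12 - 7/12*e13 + 2/5*e23; (-1/3*e13)*r = 4/15 + 7/18*e12 - 8/9*e13 + 3/2*e23; (-1/2*e23)*r = 7/12 - 2/5*e12 - 9/4*e13 - 4/3*e23.
Sum: -91/15 + 2351/360*e12 - 461/90*e13 - 59/40*e23; translating back through the correspondence:
Answer: -91/15 - 59/40*i - 461/90*j + 2351/360*k


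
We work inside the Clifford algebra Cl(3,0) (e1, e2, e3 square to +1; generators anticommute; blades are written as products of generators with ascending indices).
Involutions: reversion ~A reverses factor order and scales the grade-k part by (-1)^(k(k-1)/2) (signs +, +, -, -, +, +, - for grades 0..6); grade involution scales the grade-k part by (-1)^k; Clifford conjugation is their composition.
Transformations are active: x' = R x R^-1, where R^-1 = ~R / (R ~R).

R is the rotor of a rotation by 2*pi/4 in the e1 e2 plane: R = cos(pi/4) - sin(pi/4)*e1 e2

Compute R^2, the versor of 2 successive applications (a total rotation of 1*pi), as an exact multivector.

Half-angle bookkeeping: 2 applications in e1 e2 add up to rotor phase 2*pi/4 = pi/2, so R^2 = cos(pi/2) - sin(pi/2)*e1 e2.
cos(pi/2) = 0 and sin(pi/2) = 1, so R^2 = -e1 e2. The net rotation is 1*pi; the rotor keeps the half-angle phase exactly.
Answer: -e1 e2


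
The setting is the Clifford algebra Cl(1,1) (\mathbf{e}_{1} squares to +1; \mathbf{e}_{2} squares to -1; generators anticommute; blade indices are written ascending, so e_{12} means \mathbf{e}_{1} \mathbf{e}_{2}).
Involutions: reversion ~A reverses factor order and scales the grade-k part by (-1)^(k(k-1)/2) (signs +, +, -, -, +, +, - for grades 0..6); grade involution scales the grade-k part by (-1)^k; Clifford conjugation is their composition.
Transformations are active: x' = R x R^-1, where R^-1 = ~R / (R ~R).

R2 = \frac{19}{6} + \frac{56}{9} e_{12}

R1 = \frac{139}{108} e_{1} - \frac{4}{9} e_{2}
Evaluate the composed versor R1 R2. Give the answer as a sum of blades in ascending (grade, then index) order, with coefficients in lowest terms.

Distribute over the terms of R1 (each basis-blade product reordered to ascending indices, repeated generators contracted through their squares):
(\frac{139}{108} e_{1}) R2 = \frac{2641}{648} e_{1} + \frac{1946}{243} e_{2}
(-\frac{4}{9} e_{2}) R2 = -\frac{224}{81} e_{1} - \frac{38}{27} e_{2}
Summing the partial products and collecting blades:
Answer: \frac{283}{216} e_{1} + \frac{1604}{243} e_{2}


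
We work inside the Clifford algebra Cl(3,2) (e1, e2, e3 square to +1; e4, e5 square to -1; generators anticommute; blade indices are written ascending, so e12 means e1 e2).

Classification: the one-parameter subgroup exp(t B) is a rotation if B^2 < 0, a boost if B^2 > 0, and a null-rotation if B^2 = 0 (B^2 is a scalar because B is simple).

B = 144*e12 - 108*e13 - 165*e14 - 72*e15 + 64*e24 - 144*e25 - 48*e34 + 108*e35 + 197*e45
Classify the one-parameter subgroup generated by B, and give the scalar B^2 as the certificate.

B^2 term by term: the squares give (144)^2*(e12)^2 + (-108)^2*(e13)^2 + (-165)^2*(e14)^2 + (-72)^2*(e15)^2 + (64)^2*(e24)^2 + (-144)^2*(e25)^2 + (-48)^2*(e34)^2 + (108)^2*(e35)^2 + (197)^2*(e45)^2 = 20736*(-1) + 11664*(-1) + 27225*(+1) + 5184*(+1) + 4096*(+1) + 20736*(+1) + 2304*(+1) + 11664*(+1) + 38809*(-1) = 0 (each basis 2-blade squares to minus the product of its generators' squares); cross terms between blades sharing an index anticommute and cancel; the commuting (index-disjoint) pairs give grade-4 terms 2*c*c'*(blade product), which cancel blade by blade — e1234: -13824 + 13824 = 0; e1235: 31104 - 31104 = 0; e1245: 56736 - 47520 - 9216 = 0; e1345: -42552 + 35640 + 6912 = 0; e2345: -13824 + 13824 = 0 — confirming B is simple. So B^2 = 0.
Answer: null-rotation, certificate B^2 = 0. Why this suffices: the scalar 0 survives any versor conjugation, so its sign alone determines the class however B is presented.


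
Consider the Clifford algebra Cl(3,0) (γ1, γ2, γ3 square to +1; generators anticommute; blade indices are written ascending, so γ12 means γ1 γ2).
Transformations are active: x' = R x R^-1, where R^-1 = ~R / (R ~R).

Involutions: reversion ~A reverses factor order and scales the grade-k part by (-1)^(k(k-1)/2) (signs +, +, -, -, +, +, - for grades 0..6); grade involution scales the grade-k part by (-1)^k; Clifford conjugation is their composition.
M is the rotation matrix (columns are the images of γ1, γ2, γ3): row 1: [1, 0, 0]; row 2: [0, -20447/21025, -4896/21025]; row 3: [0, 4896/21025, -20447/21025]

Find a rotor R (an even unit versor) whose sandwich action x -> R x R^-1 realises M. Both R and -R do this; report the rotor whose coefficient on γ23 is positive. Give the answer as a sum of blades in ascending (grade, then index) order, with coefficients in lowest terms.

Method: write R = a + b12*γ12 + b13*γ13 + b23*γ23 with a^2 + b12^2 + b13^2 + b23^2 = 1 (so R^-1 = ~R). Expanding the columns R e_j ~R gives tr M = 4a^2 - 1 and, from the antisymmetric part, M21 - M12 = -4a*b12, M13 - M31 = 4a*b13, M32 - M23 = -4a*b23.
Here tr M = -19869/21025, so a^2 = (1 + tr M)/4 = 289/21025 and a = ±17/145. Taking a = 17/145: M21 - M12 = 0, M13 - M31 = 0, M32 - M23 = 9792/21025, giving b12 = 0, b13 = 0, b23 = -144/145, i.e. R = 17/145 - 144/145*γ23.
Its γ23 coefficient is negative, so report the other preimage -R.
Answer: -17/145 + 144/145*γ23. Why the constraint matters: R and -R act identically through the sandwich — M has trace -19869/21025 either way — so only the sign condition on γ23 picks one of the two preimages.


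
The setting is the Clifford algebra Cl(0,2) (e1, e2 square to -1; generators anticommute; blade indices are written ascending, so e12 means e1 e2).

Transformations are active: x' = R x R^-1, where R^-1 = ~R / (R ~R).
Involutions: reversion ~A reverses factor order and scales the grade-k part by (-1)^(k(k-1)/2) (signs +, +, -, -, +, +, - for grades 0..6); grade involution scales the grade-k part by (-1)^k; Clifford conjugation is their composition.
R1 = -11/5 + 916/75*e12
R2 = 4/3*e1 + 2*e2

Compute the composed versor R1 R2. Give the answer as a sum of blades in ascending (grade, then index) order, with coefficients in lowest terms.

Distribute over the terms of R1 (each basis-blade product reordered to ascending indices, repeated generators contracted through their squares):
(-11/5) R2 = -44/15*e1 - 22/5*e2
(916/75*e12) R2 = -1832/75*e1 + 3664/225*e2
Summing the partial products and collecting blades:
Answer: -684/25*e1 + 2674/225*e2


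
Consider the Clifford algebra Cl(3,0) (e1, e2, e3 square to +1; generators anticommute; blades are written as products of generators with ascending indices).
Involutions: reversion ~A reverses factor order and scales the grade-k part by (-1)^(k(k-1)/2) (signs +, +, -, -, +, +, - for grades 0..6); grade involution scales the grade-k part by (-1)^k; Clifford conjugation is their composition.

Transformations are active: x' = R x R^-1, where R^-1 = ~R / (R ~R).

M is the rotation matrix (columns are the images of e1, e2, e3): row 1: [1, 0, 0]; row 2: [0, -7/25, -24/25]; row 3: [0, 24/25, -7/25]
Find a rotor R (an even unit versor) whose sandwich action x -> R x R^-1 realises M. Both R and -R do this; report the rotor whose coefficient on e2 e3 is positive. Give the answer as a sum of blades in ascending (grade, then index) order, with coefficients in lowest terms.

Method: write R = a + b12*e1 e2 + b13*e1 e3 + b23*e2 e3 with a^2 + b12^2 + b13^2 + b23^2 = 1 (so R^-1 = ~R). Expanding the columns R e_j ~R gives tr M = 4a^2 - 1 and, from the antisymmetric part, M21 - M12 = -4a*b12, M13 - M31 = 4a*b13, M32 - M23 = -4a*b23.
Here tr M = 11/25, so a^2 = (1 + tr M)/4 = 9/25 and a = ±3/5. Taking a = 3/5: M21 - M12 = 0, M13 - M31 = 0, M32 - M23 = 48/25, giving b12 = 0, b13 = 0, b23 = -4/5, i.e. R = 3/5 - 4/5*e2 e3.
Its e2 e3 coefficient is negative, so report the other preimage -R.
Answer: -3/5 + 4/5*e2 e3. Key observation: the double cover Spin(3) -> SO(3) sends R and -R to the same matrix (trace 11/25 here), so the stated sign of the e2 e3 coefficient is what selects one sheet.


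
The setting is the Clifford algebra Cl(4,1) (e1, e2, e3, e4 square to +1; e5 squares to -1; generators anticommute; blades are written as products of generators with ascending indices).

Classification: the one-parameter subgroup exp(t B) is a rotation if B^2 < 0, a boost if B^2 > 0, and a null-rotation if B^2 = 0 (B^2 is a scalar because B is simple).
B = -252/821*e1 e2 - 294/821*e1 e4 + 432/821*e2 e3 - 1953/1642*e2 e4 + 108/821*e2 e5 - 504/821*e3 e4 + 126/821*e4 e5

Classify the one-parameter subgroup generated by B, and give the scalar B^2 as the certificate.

B^2 term by term: the squares give (-252/821)^2*(e1 e2)^2 + (-294/821)^2*(e1 e4)^2 + (432/821)^2*(e2 e3)^2 + (-1953/1642)^2*(e2 e4)^2 + (108/821)^2*(e2 e5)^2 + (-504/821)^2*(e3 e4)^2 + (126/821)^2*(e4 e5)^2 = 63504/674041*(-1) + 86436/674041*(-1) + 186624/674041*(-1) + 3814209/2696164*(-1) + 11664/674041*(+1) + 254016/674041*(-1) + 15876/674041*(+1) = -9/4 (each basis 2-blade squares to minus the product of its generators' squares); cross terms between blades sharing an index anticommute and cancel; the commuting (index-disjoint) pairs give grade-4 terms 2*c*c'*(blade product), which cancel blade by blade — e1 e2 e3 e4: 254016/674041 - 254016/674041 = 0; e1 e2 e4 e5: -63504/674041 + 63504/674041 = 0; e2 e3 e4 e5: 108864/674041 - 108864/674041 = 0 — confirming B is simple. So B^2 = -9/4.
Answer: rotation, certificate B^2 = -9/4. Key observation: B^2 = -9/4 is a conjugation invariant, so its sign decides the class regardless of the surface form of B.


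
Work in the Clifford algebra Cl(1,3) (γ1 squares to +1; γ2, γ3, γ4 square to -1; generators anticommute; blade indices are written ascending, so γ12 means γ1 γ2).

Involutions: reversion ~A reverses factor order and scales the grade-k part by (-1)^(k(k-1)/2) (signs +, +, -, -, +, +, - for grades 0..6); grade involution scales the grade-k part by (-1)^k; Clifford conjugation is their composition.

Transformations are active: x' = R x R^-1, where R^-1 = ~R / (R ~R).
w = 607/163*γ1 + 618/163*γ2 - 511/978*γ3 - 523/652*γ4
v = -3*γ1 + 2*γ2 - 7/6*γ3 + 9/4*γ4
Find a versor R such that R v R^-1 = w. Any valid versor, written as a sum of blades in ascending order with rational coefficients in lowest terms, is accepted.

R = v + w = 118/163*γ1 + 944/163*γ2 - 826/489*γ3 + 236/163*γ4 works: the equal norms (-205/144) guarantee its sandwich swaps v into w.
Answer: 118/163*γ1 + 944/163*γ2 - 826/489*γ3 + 236/163*γ4


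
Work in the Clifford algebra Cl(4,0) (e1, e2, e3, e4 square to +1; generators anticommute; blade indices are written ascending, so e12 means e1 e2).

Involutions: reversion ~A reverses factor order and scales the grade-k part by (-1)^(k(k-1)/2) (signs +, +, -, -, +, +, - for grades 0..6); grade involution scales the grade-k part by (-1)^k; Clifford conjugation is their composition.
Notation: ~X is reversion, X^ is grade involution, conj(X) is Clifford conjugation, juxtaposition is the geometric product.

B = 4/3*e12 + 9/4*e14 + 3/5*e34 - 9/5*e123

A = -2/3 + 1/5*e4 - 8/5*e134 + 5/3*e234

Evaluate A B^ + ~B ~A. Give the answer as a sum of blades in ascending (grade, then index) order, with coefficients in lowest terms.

first term: 51/100*e1 - e2 - 93/25*e3 - 8/9*e12 + 3/2*e14 + 72/25*e24 - 2/5*e34 - 99/20*e123 + 4/15*e124 - 20/9*e134 - 32/15*e234 - 9/25*e1234
second term: 51/100*e1 - e2 - 93/25*e3 + 8/9*e12 + 9/2*e14 + 72/25*e24 + 2/5*e34 + 51/20*e123 - 4/15*e124 + 20/9*e134 + 32/15*e234 + 9/25*e1234
Answer: 51/50*e1 - 2*e2 - 186/25*e3 + 6*e14 + 144/25*e24 - 12/5*e123


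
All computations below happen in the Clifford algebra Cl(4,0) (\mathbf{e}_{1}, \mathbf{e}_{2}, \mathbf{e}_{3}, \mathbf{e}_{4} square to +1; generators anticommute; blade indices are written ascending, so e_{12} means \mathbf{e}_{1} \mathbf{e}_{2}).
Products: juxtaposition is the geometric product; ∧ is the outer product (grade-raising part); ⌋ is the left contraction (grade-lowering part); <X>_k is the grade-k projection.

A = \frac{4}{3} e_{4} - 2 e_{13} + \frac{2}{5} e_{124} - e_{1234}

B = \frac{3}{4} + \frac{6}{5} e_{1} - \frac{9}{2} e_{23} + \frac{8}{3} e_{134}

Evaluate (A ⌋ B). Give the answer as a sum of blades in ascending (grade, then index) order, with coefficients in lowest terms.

step 1: \frac{16}{3} e_{4} + \frac{32}{9} e_{13}
Answer: \frac{16}{3} e_{4} + \frac{32}{9} e_{13}


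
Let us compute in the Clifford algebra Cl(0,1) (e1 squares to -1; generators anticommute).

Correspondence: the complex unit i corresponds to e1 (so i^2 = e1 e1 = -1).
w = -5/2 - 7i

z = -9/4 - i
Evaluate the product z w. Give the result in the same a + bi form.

In blades: z = -9/4 - e1, w = -5/2 - 7*e1.
Distribute z over w term by term (generator squares from the signature, products reordered to ascending indices): (-9/4)*w = 45/8 + 63/4*e1; (-e1)*w = -7 + 5/2*e1.
Sum: -11/8 + 73/4*e1; translating back through the correspondence:
Answer: -11/8 + 73/4*i


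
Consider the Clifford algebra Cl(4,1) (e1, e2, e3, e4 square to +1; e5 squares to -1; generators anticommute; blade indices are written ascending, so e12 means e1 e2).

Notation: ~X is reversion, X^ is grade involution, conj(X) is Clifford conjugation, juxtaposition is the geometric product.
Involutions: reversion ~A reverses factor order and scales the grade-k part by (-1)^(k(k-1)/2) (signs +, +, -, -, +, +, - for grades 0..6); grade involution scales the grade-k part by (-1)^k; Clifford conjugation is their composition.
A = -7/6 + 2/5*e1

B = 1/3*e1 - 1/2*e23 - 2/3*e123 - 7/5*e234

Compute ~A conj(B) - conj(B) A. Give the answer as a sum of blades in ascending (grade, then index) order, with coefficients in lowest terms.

first term: -2/15 + 7/18*e1 - 17/20*e23 + 44/45*e123 + 49/30*e234 - 14/25*e1234
second term: -2/15 + 7/18*e1 - 17/20*e23 + 44/45*e123 + 49/30*e234 + 14/25*e1234
Answer: -28/25*e1234


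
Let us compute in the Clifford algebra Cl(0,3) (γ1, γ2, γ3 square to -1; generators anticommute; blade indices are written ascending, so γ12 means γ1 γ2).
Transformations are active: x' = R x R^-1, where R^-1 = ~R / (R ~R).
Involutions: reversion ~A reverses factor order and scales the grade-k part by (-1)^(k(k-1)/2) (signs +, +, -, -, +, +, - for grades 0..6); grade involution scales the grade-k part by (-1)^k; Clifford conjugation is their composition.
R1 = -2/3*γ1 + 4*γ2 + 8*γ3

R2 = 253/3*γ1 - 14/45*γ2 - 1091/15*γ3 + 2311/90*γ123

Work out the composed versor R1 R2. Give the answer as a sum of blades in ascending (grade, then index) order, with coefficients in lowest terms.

Distribute over the terms of R1 (each basis-blade product reordered to ascending indices, repeated generators contracted through their squares):
(-2/3*γ1) R2 = 506/9 + 28/135*γ12 + 2182/45*γ13 + 2311/135*γ23
(4*γ2) R2 = 56/45 - 1012/3*γ12 + 4622/45*γ13 - 4364/15*γ23
(8*γ3) R2 = 8728/15 - 9244/45*γ12 - 2024/3*γ13 + 112/45*γ23
Summing the partial products and collecting blades:
Answer: 1918/3 - 73244/135*γ12 - 7852/15*γ13 - 36629/135*γ23


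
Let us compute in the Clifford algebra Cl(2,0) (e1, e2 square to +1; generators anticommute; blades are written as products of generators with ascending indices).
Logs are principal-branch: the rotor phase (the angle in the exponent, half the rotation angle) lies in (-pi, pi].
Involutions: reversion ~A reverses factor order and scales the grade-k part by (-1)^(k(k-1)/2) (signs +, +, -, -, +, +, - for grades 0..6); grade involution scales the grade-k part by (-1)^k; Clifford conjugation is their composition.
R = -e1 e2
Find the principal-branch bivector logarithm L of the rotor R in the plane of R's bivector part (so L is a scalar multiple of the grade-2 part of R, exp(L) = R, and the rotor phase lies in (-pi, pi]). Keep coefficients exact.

The scalar part of R is 0, which pins the rotor phase on the principal branch; dividing the bivector part by the sine of that phase recovers the unit plane, and L is the phase times that plane.
Concretely: cos(phase) = 0 gives phase = ±pi/2, and since phase/sin(phase) is even the sign is immaterial: L = (phase/sin(phase)) * <R>_2 = (pi/2) * <R>_2.
Answer: -pi/2*e1 e2


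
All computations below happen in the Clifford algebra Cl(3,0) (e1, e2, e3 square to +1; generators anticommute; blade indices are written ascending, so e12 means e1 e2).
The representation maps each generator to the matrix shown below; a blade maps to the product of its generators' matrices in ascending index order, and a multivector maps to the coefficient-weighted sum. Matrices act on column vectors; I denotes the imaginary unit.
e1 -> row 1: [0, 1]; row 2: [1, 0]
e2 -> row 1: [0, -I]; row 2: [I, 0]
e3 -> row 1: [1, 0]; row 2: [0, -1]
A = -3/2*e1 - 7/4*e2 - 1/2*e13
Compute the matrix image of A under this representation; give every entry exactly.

Bivector images (products of the table entries): rho(e13) = rho(e1)rho(e3) = row 1: [0, -1]; row 2: [1, 0].
M = (-3/2)*rho(e1) + (-7/4)*rho(e2) + (-1/2)*rho(e13), summed entrywise:
Answer: row 1: [0, -1 + 7*I/4]; row 2: [-2 - 7*I/4, 0]


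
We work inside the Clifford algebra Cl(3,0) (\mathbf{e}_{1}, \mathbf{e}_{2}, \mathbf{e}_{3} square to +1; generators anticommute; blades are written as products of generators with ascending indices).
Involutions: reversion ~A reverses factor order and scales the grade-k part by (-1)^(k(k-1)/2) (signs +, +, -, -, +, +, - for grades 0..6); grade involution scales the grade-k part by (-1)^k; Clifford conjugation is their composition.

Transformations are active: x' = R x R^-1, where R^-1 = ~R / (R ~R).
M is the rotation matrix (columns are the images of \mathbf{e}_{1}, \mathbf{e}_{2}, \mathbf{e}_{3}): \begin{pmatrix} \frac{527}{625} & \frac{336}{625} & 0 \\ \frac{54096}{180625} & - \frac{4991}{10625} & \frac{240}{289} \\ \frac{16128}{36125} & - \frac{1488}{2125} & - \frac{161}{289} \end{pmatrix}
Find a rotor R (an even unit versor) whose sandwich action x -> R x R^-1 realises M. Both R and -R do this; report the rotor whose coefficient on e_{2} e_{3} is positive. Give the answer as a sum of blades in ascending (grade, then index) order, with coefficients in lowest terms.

Method: write R = a + b12*e_{1} e_{2} + b13*e_{1} e_{3} + b23*e_{2} e_{3} with a^2 + b12^2 + b13^2 + b23^2 = 1 (so R^-1 = ~R). Expanding the columns R e_j ~R gives tr M = 4a^2 - 1 and, from the antisymmetric part, M21 - M12 = -4a*b12, M13 - M31 = 4a*b13, M32 - M23 = -4a*b23.
Here tr M = -\frac{33169}{180625}, so a^2 = (1 + tr M)/4 = \frac{36864}{180625} and a = ±\frac{192}{425}. Taking a = \frac{192}{425}: M21 - M12 = -\frac{43008}{180625}, M13 - M31 = -\frac{16128}{36125}, M32 - M23 = -\frac{55296}{36125}, giving b12 = \frac{56}{425}, b13 = -\frac{21}{85}, b23 = \frac{72}{85}, i.e. R = \frac{192}{425} + \frac{56}{425} e_{1} e_{2} - \frac{21}{85} e_{1} e_{3} + \frac{72}{85} e_{2} e_{3}.
Its e_{2} e_{3} coefficient is already positive.
Answer: \frac{192}{425} + \frac{56}{425} e_{1} e_{2} - \frac{21}{85} e_{1} e_{3} + \frac{72}{85} e_{2} e_{3}. Key observation: the double cover Spin(3) -> SO(3) sends R and -R to the same matrix (trace -\frac{33169}{180625} here), so the stated sign of the e_{2} e_{3} coefficient is what selects one sheet.


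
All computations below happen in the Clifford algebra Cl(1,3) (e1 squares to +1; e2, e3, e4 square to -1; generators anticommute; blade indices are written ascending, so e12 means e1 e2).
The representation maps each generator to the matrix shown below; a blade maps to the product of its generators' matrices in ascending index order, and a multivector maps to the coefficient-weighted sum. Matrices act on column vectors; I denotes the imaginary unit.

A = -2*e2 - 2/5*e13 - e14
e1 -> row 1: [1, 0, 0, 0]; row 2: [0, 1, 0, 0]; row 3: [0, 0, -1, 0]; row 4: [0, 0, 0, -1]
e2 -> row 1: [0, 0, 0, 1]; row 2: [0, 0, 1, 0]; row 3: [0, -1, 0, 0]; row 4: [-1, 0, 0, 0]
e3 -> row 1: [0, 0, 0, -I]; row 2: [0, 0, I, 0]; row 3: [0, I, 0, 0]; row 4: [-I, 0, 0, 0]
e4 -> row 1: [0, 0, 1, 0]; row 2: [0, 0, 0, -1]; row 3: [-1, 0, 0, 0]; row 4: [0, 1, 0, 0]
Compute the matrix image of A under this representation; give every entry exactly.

Bivector images (products of the table entries): rho(e13) = rho(e1)rho(e3) = row 1: [0, 0, 0, -I]; row 2: [0, 0, I, 0]; row 3: [0, -I, 0, 0]; row 4: [I, 0, 0, 0]; rho(e14) = rho(e1)rho(e4) = row 1: [0, 0, 1, 0]; row 2: [0, 0, 0, -1]; row 3: [1, 0, 0, 0]; row 4: [0, -1, 0, 0].
M = (-2)*rho(e2) + (-2/5)*rho(e13) + (-1)*rho(e14), summed entrywise:
Answer: row 1: [0, 0, -1, -2 + 2*I/5]; row 2: [0, 0, -2 - 2*I/5, 1]; row 3: [-1, 2 + 2*I/5, 0, 0]; row 4: [2 - 2*I/5, 1, 0, 0]


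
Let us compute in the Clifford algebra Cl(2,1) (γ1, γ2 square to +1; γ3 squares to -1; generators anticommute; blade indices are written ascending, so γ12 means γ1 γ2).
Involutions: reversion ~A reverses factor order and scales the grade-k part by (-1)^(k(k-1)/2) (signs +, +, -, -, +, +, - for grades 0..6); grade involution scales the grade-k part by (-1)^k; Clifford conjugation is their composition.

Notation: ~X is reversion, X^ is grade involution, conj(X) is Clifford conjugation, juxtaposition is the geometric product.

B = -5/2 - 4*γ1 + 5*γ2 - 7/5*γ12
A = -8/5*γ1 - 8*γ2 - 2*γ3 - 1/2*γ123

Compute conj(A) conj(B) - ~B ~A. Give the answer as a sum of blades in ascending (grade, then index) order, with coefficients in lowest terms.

first term: -168/5 - 76/5*γ1 - 444/25*γ2 - 43/10*γ3 - 40*γ12 - 21/2*γ13 + 8*γ23 + 81/20*γ123
second term: -168/5 - 36/5*γ1 + 556/25*γ2 + 43/10*γ3 + 40*γ12 + 11/2*γ13 - 12*γ23 - 81/20*γ123
Answer: -8*γ1 - 40*γ2 - 43/5*γ3 - 80*γ12 - 16*γ13 + 20*γ23 + 81/10*γ123


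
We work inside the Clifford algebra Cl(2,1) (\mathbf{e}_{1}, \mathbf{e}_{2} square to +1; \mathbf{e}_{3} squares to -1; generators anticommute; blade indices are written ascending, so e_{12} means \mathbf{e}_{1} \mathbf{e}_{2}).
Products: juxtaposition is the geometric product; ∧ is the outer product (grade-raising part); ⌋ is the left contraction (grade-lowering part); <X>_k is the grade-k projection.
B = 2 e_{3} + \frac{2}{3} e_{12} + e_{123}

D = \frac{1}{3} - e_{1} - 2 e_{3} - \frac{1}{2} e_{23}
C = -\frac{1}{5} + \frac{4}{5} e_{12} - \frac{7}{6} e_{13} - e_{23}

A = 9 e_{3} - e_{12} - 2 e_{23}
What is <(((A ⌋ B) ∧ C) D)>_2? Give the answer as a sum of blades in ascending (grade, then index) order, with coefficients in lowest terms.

step 1: -\frac{52}{3} - 2 e_{1} + e_{3} - 9 e_{12}
step 2: \frac{52}{15} + \frac{2}{5} e_{1} - \frac{1}{5} e_{3} - \frac{181}{15} e_{12} + \frac{182}{9} e_{13} + \frac{52}{3} e_{23} + \frac{14}{5} e_{123}
step 3: -\frac{374}{45} + \frac{1607}{45} e_{1} + \frac{227}{10} e_{2} + \frac{119}{9} e_{3} - \frac{128}{15} e_{12} + \frac{3179}{270} e_{13} + \frac{56}{45} e_{23} + \frac{113}{15} e_{123}
step 4: -\frac{128}{15} e_{12} + \frac{3179}{270} e_{13} + \frac{56}{45} e_{23}
Answer: -\frac{128}{15} e_{12} + \frac{3179}{270} e_{13} + \frac{56}{45} e_{23}


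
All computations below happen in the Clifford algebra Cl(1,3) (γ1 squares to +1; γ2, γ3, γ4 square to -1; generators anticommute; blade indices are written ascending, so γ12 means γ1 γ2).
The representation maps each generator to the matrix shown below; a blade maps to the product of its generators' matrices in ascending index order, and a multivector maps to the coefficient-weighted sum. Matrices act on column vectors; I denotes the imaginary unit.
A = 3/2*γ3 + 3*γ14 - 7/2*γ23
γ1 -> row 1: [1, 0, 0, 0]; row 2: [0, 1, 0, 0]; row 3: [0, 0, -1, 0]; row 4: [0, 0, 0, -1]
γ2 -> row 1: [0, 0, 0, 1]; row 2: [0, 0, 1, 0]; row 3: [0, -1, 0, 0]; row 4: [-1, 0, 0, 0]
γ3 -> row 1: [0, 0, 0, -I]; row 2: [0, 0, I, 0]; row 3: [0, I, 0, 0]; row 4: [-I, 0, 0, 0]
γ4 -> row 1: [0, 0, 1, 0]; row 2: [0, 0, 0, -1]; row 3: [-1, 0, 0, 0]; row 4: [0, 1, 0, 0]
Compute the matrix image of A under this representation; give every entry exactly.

Bivector images (products of the table entries): rho(γ14) = rho(γ1)rho(γ4) = row 1: [0, 0, 1, 0]; row 2: [0, 0, 0, -1]; row 3: [1, 0, 0, 0]; row 4: [0, -1, 0, 0]; rho(γ23) = rho(γ2)rho(γ3) = row 1: [-I, 0, 0, 0]; row 2: [0, I, 0, 0]; row 3: [0, 0, -I, 0]; row 4: [0, 0, 0, I].
M = (3/2)*rho(γ3) + (3)*rho(γ14) + (-7/2)*rho(γ23), summed entrywise:
Answer: row 1: [7*I/2, 0, 3, -3*I/2]; row 2: [0, -7*I/2, 3*I/2, -3]; row 3: [3, 3*I/2, 7*I/2, 0]; row 4: [-3*I/2, -3, 0, -7*I/2]


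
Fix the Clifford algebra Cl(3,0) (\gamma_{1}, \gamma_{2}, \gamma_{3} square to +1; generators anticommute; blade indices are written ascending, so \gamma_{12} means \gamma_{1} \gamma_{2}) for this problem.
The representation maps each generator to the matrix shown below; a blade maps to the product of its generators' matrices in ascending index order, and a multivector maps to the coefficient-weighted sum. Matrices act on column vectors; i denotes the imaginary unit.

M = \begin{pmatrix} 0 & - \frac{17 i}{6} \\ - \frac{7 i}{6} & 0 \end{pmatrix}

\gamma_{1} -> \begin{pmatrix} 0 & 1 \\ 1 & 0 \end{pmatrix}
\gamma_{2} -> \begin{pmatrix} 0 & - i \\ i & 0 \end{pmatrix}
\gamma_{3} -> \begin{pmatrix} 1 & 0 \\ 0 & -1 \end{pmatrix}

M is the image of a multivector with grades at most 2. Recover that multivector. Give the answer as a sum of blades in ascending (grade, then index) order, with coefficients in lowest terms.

Method: 1, rho(\gamma_{1}), rho(\gamma_{2}), rho(\gamma_{3}) form a trace-orthogonal basis of the 2x2 complex matrices (tr(X Y) = 2 if X = Y, else 0), so M = m0*1 + m1*rho(\gamma_{1}) + m2*rho(\gamma_{2}) + m3*rho(\gamma_{3}) with m0 = tr(M)/2 = 0, m1 = tr(M rho(\gamma_{1}))/2 = - 2 i, m2 = tr(M rho(\gamma_{2}))/2 = \frac{5}{6}, m3 = tr(M rho(\gamma_{3}))/2 = 0.
Multiplying table entries, the bivector images are rho(\gamma_{12}) = i*rho(\gamma_{3}), rho(\gamma_{13}) = -i*rho(\gamma_{2}), rho(\gamma_{23}) = i*rho(\gamma_{1}); with real blade coefficients the real parts of m0..m3 are the coefficients of 1, \gamma_{1}, \gamma_{2}, \gamma_{3} and the imaginary parts give the bivectors (\gamma_{23}: Im m1, \gamma_{13}: -Im m2, \gamma_{12}: Im m3).
Answer: \frac{5}{6} \gamma_{2} - 2 \gamma_{23}


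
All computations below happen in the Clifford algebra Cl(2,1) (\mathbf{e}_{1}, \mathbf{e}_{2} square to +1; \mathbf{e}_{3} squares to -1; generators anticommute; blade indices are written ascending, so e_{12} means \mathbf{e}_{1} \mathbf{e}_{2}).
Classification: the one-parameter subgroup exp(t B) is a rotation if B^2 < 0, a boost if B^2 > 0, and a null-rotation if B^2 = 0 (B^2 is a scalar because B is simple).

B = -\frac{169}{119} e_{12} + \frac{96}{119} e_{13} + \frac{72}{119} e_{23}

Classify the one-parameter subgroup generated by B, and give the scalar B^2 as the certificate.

B^2 term by term: the squares give (-\frac{169}{119})^2*(e_{12})^2 + (\frac{96}{119})^2*(e_{13})^2 + (\frac{72}{119})^2*(e_{23})^2 = \frac{28561}{14161}*(-1) + \frac{9216}{14161}*(+1) + \frac{5184}{14161}*(+1) = -1 (each basis 2-blade squares to minus the product of its generators' squares); cross terms between blades sharing an index anticommute and cancel. So B^2 = -1.
Answer: rotation, certificate B^2 = -1. The scalar -1 is the complete invariant here: its sign names the subgroup type.


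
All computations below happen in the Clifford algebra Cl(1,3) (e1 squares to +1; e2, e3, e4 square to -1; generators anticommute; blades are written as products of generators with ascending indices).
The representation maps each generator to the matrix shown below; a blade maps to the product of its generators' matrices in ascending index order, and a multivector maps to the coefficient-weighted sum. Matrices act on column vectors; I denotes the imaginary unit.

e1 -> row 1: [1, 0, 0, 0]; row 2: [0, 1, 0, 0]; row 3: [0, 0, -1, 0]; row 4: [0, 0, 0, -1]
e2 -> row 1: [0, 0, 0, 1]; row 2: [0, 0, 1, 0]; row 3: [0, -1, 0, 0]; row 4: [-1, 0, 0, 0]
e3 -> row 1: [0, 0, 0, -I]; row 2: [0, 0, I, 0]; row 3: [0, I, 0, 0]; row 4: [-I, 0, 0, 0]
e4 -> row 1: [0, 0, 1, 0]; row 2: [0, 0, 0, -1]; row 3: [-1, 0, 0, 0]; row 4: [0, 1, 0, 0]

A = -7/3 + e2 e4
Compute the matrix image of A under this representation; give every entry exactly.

Bivector images (products of the table entries): rho(e2 e4) = rho(e2)rho(e4) = row 1: [0, 1, 0, 0]; row 2: [-1, 0, 0, 0]; row 3: [0, 0, 0, 1]; row 4: [0, 0, -1, 0].
M = (-7/3)*1 + (1)*rho(e2 e4), summed entrywise (1 is the identity matrix):
Answer: row 1: [-7/3, 1, 0, 0]; row 2: [-1, -7/3, 0, 0]; row 3: [0, 0, -7/3, 1]; row 4: [0, 0, -1, -7/3]


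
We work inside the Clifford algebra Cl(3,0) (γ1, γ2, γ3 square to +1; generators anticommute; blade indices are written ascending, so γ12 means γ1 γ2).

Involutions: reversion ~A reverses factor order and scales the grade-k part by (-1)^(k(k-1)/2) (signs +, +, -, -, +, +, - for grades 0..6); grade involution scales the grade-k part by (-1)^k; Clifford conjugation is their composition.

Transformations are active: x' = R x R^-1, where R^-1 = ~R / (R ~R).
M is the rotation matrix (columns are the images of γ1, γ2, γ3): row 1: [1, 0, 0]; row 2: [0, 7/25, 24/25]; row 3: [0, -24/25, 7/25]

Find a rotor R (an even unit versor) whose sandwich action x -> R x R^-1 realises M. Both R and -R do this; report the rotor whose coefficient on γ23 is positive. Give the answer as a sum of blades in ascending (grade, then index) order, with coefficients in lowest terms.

Method: write R = a + b12*γ12 + b13*γ13 + b23*γ23 with a^2 + b12^2 + b13^2 + b23^2 = 1 (so R^-1 = ~R). Expanding the columns R e_j ~R gives tr M = 4a^2 - 1 and, from the antisymmetric part, M21 - M12 = -4a*b12, M13 - M31 = 4a*b13, M32 - M23 = -4a*b23.
Here tr M = 39/25, so a^2 = (1 + tr M)/4 = 16/25 and a = ±4/5. Taking a = 4/5: M21 - M12 = 0, M13 - M31 = 0, M32 - M23 = -48/25, giving b12 = 0, b13 = 0, b23 = 3/5, i.e. R = 4/5 + 3/5*γ23.
Its γ23 coefficient is already positive.
Answer: 4/5 + 3/5*γ23. Key observation: the double cover Spin(3) -> SO(3) sends R and -R to the same matrix (trace 39/25 here), so the stated sign of the γ23 coefficient is what selects one sheet.


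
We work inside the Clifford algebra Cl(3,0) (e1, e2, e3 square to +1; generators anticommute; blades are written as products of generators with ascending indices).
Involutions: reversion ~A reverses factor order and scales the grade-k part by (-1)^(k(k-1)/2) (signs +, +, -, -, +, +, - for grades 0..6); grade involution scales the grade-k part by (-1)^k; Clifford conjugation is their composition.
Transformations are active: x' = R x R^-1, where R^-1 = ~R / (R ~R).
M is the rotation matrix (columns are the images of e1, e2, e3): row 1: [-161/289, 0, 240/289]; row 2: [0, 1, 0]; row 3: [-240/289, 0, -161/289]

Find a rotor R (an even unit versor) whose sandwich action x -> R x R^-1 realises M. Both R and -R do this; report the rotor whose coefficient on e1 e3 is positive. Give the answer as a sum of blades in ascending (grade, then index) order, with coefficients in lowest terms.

Method: write R = a + b12*e1 e2 + b13*e1 e3 + b23*e2 e3 with a^2 + b12^2 + b13^2 + b23^2 = 1 (so R^-1 = ~R). Expanding the columns R e_j ~R gives tr M = 4a^2 - 1 and, from the antisymmetric part, M21 - M12 = -4a*b12, M13 - M31 = 4a*b13, M32 - M23 = -4a*b23.
Here tr M = -33/289, so a^2 = (1 + tr M)/4 = 64/289 and a = ±8/17. Taking a = 8/17: M21 - M12 = 0, M13 - M31 = 480/289, M32 - M23 = 0, giving b12 = 0, b13 = 15/17, b23 = 0, i.e. R = 8/17 + 15/17*e1 e3.
Its e1 e3 coefficient is already positive.
Answer: 8/17 + 15/17*e1 e3. Recall the cover is two-to-one: with M of trace -33/289, both preimages act alike, and the stated e1 e3 sign chooses the sheet.


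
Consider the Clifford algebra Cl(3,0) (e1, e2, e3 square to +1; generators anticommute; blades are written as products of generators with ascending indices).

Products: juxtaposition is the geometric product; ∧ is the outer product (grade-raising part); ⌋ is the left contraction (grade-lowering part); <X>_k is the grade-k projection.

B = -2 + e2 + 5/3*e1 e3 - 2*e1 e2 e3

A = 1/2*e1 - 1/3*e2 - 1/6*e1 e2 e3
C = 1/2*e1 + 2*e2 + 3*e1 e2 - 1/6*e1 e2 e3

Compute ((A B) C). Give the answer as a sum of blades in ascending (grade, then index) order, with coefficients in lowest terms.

step 1: -2/3 - e1 + 7/18*e2 + 5/6*e3 + 1/2*e1 e2 - 1/2*e1 e3 - e2 e3 + 8/9*e1 e2 e3
step 2: -29/27 - 2/3*e1 - 9/2*e2 - 1/3*e3 - 13/3*e1 e2 + 47/54*e1 e3 - 23/9*e2 e3 + 28/9*e1 e2 e3
Answer: -29/27 - 2/3*e1 - 9/2*e2 - 1/3*e3 - 13/3*e1 e2 + 47/54*e1 e3 - 23/9*e2 e3 + 28/9*e1 e2 e3


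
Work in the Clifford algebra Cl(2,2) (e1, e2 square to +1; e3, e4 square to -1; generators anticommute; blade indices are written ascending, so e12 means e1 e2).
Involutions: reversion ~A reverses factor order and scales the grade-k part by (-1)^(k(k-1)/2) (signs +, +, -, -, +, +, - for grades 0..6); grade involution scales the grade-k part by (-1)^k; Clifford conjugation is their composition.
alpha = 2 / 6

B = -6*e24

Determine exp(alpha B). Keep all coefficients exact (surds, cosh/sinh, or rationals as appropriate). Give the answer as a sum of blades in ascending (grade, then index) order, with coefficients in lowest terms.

B^2 = (-6)^2*(e24)^2 = 36*(+1) = 36 (a basis 2-blade squares to minus the product of its generators' squares).
B^2 = 36 — the positive square puts this in the hyperbolic regime; l = 6, alpha*l = 2, so exp(alpha B) = cosh(2) + (sinh(2)/6)*B = cosh(2) + (sinh(2)/6)*B.
Answer: cosh(2) - sinh(2)*e24


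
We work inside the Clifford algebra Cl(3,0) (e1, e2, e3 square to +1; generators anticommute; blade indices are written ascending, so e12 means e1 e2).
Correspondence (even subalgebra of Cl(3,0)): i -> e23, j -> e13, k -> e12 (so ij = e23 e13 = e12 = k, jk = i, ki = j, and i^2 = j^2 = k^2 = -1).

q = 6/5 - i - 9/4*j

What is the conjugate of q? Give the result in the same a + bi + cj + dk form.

In blades: q = 6/5 - 9/4*e13 - e23.
Quaternion conjugation is reversion on the even subalgebra: the scalar is fixed and every grade-2 blade flips sign, giving 6/5 + 9/4*e13 + e23; translating back:
Answer: 6/5 + i + 9/4*j


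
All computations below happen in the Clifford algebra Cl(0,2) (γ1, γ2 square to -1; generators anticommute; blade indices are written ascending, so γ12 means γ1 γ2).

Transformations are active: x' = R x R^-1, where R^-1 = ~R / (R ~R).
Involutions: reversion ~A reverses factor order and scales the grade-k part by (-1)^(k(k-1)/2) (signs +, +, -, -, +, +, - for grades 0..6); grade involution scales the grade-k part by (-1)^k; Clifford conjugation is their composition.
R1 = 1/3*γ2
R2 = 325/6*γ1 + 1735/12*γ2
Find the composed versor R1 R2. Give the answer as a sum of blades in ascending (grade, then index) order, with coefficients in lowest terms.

Distribute over the terms of R1 (each basis-blade product reordered to ascending indices, repeated generators contracted through their squares):
(1/3*γ2) R2 = -1735/36 - 325/18*γ12
Answer: -1735/36 - 325/18*γ12


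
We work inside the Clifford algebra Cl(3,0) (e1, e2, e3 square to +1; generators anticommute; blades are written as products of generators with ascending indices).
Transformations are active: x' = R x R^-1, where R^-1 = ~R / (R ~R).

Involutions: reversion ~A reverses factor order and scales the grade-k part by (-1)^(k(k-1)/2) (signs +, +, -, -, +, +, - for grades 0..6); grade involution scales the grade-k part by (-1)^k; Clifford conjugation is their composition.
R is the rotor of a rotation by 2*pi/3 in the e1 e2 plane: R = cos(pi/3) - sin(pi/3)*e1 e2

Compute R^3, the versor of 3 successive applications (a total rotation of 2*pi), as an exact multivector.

Rotor phase runs at HALF the rotation angle; powers of one rotor simply add phase, so after 3 steps in e1 e2 the phase is 3*pi/3 = pi and R^3 = cos(pi) - sin(pi)*e1 e2.
cos(pi) = -1 and sin(pi) = 0, so R^3 = -1. The total rotation 2*pi is 1 full turn, so every vector returns to itself, yet the rotor is -1, on the OTHER sheet of the double cover (an odd number of 2*pi turns).
Answer: -1


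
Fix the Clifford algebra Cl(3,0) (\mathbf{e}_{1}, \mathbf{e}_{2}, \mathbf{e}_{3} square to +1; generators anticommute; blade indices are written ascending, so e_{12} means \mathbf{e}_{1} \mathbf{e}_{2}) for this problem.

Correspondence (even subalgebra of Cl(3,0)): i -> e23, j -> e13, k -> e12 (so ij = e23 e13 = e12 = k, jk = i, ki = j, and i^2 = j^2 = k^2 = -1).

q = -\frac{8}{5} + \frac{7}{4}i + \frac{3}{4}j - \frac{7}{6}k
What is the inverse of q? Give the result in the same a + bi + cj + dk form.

In blades: q = -\frac{8}{5} - \frac{7}{6} e_{12} + \frac{3}{4} e_{13} + \frac{7}{4} e_{23}.
With qbar = -\frac{8}{5} + \frac{7}{6} e_{12} - \frac{3}{4} e_{13} - \frac{7}{4} e_{23} (scalar fixed, mapped units negated), q qbar = \frac{13583}{1800} (the sum of squared coefficients), so q^-1 = qbar / (\frac{13583}{1800}) = -\frac{2880}{13583} + \frac{2100}{13583} e_{12} - \frac{1350}{13583} e_{13} - \frac{3150}{13583} e_{23}; translating back:
Answer: -\frac{2880}{13583} - \frac{3150}{13583}i - \frac{1350}{13583}j + \frac{2100}{13583}k


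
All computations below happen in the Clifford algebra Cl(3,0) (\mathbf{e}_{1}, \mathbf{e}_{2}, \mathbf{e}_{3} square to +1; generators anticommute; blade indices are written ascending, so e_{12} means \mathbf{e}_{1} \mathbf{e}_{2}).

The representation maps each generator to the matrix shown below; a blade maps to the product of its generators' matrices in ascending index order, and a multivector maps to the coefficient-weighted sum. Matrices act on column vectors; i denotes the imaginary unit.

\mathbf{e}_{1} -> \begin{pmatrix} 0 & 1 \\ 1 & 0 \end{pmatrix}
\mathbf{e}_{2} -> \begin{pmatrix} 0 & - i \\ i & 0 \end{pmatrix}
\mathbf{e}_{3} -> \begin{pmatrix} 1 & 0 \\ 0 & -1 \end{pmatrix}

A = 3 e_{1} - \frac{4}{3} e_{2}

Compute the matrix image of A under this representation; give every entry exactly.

M = (3)*rho(e_{1}) + (-\frac{4}{3})*rho(e_{2}), summed entrywise:
Answer: \begin{pmatrix} 0 & 3 + \frac{4 i}{3} \\ 3 - \frac{4 i}{3} & 0 \end{pmatrix}


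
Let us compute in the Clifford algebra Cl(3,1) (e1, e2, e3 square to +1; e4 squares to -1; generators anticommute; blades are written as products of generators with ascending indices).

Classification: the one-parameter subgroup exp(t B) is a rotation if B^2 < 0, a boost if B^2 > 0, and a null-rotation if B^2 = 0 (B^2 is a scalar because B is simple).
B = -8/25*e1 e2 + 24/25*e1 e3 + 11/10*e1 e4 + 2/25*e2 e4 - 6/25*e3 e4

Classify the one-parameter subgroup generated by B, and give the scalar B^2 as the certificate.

B^2 term by term: the squares give (-8/25)^2*(e1 e2)^2 + (24/25)^2*(e1 e3)^2 + (11/10)^2*(e1 e4)^2 + (2/25)^2*(e2 e4)^2 + (-6/25)^2*(e3 e4)^2 = 64/625*(-1) + 576/625*(-1) + 121/100*(+1) + 4/625*(+1) + 36/625*(+1) = 1/4 (each basis 2-blade squares to minus the product of its generators' squares); cross terms between blades sharing an index anticommute and cancel; the commuting (index-disjoint) pairs give grade-4 terms 2*c*c'*(blade product), which cancel blade by blade — e1 e2 e3 e4: 96/625 - 96/625 = 0 — confirming B is simple. So B^2 = 1/4.
Answer: boost, certificate B^2 = 1/4. No conjugation can change B^2 = 1/4; the sign gives the class.
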